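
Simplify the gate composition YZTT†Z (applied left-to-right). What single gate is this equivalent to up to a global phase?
Y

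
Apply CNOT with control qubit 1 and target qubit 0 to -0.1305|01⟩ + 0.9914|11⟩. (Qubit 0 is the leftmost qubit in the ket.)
0.9914|01⟩ - 0.1305|11⟩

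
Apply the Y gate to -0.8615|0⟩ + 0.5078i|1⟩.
0.5078|0⟩ - 0.8615i|1⟩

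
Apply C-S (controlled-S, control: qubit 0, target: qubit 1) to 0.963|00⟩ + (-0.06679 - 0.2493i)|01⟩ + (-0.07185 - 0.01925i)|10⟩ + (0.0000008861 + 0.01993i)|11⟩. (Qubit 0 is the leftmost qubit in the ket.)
0.963|00⟩ + (-0.06679 - 0.2493i)|01⟩ + (-0.07185 - 0.01925i)|10⟩ + (-0.01993 + 0.0000008861i)|11⟩

C-S leaves the control-|0⟩ kets |00⟩, |01⟩ unchanged and applies S to qubit 1 on the control-|1⟩ pair (|10⟩, |11⟩).
S = [[1, 0], [0, i]].
With a = amp(|10⟩) = (-0.07185 - 0.01925i) and b = amp(|11⟩) = (0.0000008861 + 0.01993i):
new amp(|10⟩) = (1)·a = (-0.07185 - 0.01925i)
new amp(|11⟩) = (i)·b = (-0.01993 + 0.0000008861i)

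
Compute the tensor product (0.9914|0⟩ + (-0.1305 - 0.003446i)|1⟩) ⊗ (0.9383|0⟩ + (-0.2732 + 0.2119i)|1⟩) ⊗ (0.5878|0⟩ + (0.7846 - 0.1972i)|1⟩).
0.5468|000⟩ + (0.7299 - 0.1834i)|001⟩ + (-0.1592 + 0.1235i)|010⟩ + (-0.1711 + 0.2182i)|011⟩ + (-0.07198 - 0.001901i)|100⟩ + (-0.09671 + 0.02161i)|101⟩ + (0.02139 - 0.0157i)|110⟩ + (0.02328 - 0.02813i)|111⟩

amp(|b₁b₂…⟩) = product of the factor amplitudes for bits b₁, b₂, …; only kets whose every factor amplitude is nonzero survive.
|000⟩: (0.9914)(0.9383)(0.5878) = 0.5468
|001⟩: (0.9914)(0.9383)(0.7846 - 0.1972i) = (0.7299 - 0.1834i)
|010⟩: (0.9914)(-0.2732 + 0.2119i)(0.5878) = (-0.1592 + 0.1235i)
|011⟩: (0.9914)(-0.2732 + 0.2119i)(0.7846 - 0.1972i) = (-0.1711 + 0.2182i)
|100⟩: (-0.1305 - 0.003446i)(0.9383)(0.5878) = (-0.07198 - 0.001901i)
|101⟩: (-0.1305 - 0.003446i)(0.9383)(0.7846 - 0.1972i) = (-0.09671 + 0.02161i)
|110⟩: (-0.1305 - 0.003446i)(-0.2732 + 0.2119i)(0.5878) = (0.02139 - 0.0157i)
|111⟩: (-0.1305 - 0.003446i)(-0.2732 + 0.2119i)(0.7846 - 0.1972i) = (0.02328 - 0.02813i)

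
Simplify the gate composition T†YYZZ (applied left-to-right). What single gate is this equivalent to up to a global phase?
T†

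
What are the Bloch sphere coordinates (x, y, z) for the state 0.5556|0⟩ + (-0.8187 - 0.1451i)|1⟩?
(-0.9097, -0.1612, -0.3826)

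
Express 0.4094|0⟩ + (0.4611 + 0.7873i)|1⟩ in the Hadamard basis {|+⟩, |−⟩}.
(0.6155 + 0.5567i)|+⟩ + (-0.03656 - 0.5567i)|−⟩

With |ψ⟩ = α|0⟩ + β|1⟩, the Hadamard-basis coefficients are ⟨+|ψ⟩ = (α + β)/√2 and ⟨−|ψ⟩ = (α − β)/√2.
Here α = 0.4094, β = (0.4611 + 0.7873i): (α + β)/√2 = (0.6155 + 0.5567i), (α − β)/√2 = (-0.03656 - 0.5567i).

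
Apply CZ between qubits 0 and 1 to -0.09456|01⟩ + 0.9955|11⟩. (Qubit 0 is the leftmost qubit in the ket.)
-0.09456|01⟩ - 0.9955|11⟩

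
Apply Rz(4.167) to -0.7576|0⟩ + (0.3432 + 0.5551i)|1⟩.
(0.3716 + 0.6602i)|0⟩ + (-0.6521 + 0.02678i)|1⟩

Rz(4.167) = [[e^(−iθ/2), 0], [0, e^(iθ/2)]] with e^(±iθ/2) = cos(θ/2) ± i·sin(θ/2); θ = 4.167, cos(θ/2) ≈ -0.490535, sin(θ/2) ≈ 0.871421.
With a = amp(|0⟩) = -0.7576 and b = amp(|1⟩) = (0.3432 + 0.5551i):
new amp(|0⟩) = (-0.490535 - 0.871421i)·a = (0.3716 + 0.6602i)
new amp(|1⟩) = (-0.490535 + 0.871421i)·b = (-0.6521 + 0.02678i)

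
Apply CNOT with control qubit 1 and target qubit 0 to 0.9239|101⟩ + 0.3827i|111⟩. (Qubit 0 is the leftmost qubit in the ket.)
0.3827i|011⟩ + 0.9239|101⟩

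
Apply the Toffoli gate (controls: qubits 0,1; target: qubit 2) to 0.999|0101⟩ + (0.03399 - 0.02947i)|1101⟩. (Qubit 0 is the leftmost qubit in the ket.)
0.999|0101⟩ + (0.03399 - 0.02947i)|1111⟩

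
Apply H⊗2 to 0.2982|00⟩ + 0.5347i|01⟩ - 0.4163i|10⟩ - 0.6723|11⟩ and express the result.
(-0.1871 + 0.0592i)|00⟩ + (0.4853 - 0.4755i)|01⟩ + (0.4853 + 0.4755i)|10⟩ + (-0.1871 - 0.0592i)|11⟩

H⊗2 gives amp(|y⟩) = (1/2) Σ_x (−1)^(x·y) amp(|x⟩), where x·y is the number of positions in which both x and y have a 1.
|00⟩: (0.2982 + 0.5347i - 0.4163i - 0.6723)/2 = (-0.1871 + 0.0592i)
|01⟩: (0.2982 - 0.5347i - 0.4163i + 0.6723)/2 = (0.4853 - 0.4755i)
|10⟩: (0.2982 + 0.5347i + 0.4163i + 0.6723)/2 = (0.4853 + 0.4755i)
|11⟩: (0.2982 - 0.5347i + 0.4163i - 0.6723)/2 = (-0.1871 - 0.0592i)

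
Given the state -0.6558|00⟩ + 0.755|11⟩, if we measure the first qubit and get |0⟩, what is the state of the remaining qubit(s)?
-|0⟩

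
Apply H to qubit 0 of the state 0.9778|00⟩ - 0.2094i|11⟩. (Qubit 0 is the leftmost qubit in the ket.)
0.6914|00⟩ - 0.1481i|01⟩ + 0.6914|10⟩ + 0.1481i|11⟩

H on qubit 0 mixes each pair of kets that differ only in qubit 0: amplitudes (a, b) of (|…0…⟩, |…1…⟩) become ((a + b)/√2, (a − b)/√2). Kets absent from the input have amplitude 0.
(|00⟩, |10⟩): (a, b) = (0.9778, 0) → (0.6914, 0.6914)
(|01⟩, |11⟩): (a, b) = (0, -0.2094i) → (-0.1481i, 0.1481i)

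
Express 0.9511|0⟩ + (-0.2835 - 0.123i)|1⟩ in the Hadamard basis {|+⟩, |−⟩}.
(0.4721 - 0.08697i)|+⟩ + (0.873 + 0.08697i)|−⟩

With |ψ⟩ = α|0⟩ + β|1⟩, the Hadamard-basis coefficients are ⟨+|ψ⟩ = (α + β)/√2 and ⟨−|ψ⟩ = (α − β)/√2.
Here α = 0.9511, β = (-0.2835 - 0.123i): (α + β)/√2 = (0.4721 - 0.08697i), (α − β)/√2 = (0.873 + 0.08697i).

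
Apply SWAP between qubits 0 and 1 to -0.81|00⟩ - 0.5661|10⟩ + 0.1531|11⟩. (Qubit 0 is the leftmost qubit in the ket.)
-0.81|00⟩ - 0.5661|01⟩ + 0.1531|11⟩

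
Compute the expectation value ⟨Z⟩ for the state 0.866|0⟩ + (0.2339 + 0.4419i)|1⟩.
0.5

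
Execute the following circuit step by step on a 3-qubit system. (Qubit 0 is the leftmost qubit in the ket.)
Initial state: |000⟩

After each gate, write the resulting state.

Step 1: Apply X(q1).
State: |010⟩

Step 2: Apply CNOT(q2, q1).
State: |010⟩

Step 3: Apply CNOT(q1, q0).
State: |110⟩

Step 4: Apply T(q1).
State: (1/√2 + (1/√2)i)|110⟩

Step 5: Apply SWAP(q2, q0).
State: (1/√2 + (1/√2)i)|011⟩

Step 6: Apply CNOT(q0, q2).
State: (1/√2 + (1/√2)i)|011⟩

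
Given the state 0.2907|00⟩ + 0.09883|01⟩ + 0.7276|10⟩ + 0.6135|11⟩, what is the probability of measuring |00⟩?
0.08451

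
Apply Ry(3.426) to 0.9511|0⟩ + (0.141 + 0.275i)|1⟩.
(-0.2744 - 0.2722i)|0⟩ + (0.9215 - 0.03897i)|1⟩

Ry(3.426) = [[cos(θ/2), −sin(θ/2)], [sin(θ/2), cos(θ/2)]]; θ = 3.426, cos(θ/2) ≈ -0.141725, sin(θ/2) ≈ 0.989906.
With a = amp(|0⟩) = 0.9511 and b = amp(|1⟩) = (0.141 + 0.275i):
new amp(|0⟩) = (-0.141725)·a + (-0.989906)·b = (-0.2744 - 0.2722i)
new amp(|1⟩) = (0.989906)·a + (-0.141725)·b = (0.9215 - 0.03897i)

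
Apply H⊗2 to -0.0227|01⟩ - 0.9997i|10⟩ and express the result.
(-0.01135 - 0.4999i)|00⟩ + (0.01135 - 0.4999i)|01⟩ + (-0.01135 + 0.4999i)|10⟩ + (0.01135 + 0.4999i)|11⟩

H⊗2 gives amp(|y⟩) = (1/2) Σ_x (−1)^(x·y) amp(|x⟩), where x·y is the number of positions in which both x and y have a 1.
|00⟩: (-0.0227 - 0.9997i)/2 = (-0.01135 - 0.4999i)
|01⟩: (0.0227 - 0.9997i)/2 = (0.01135 - 0.4999i)
|10⟩: (-0.0227 + 0.9997i)/2 = (-0.01135 + 0.4999i)
|11⟩: (0.0227 + 0.9997i)/2 = (0.01135 + 0.4999i)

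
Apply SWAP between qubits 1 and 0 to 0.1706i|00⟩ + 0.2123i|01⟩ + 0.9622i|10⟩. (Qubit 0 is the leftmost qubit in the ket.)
0.1706i|00⟩ + 0.9622i|01⟩ + 0.2123i|10⟩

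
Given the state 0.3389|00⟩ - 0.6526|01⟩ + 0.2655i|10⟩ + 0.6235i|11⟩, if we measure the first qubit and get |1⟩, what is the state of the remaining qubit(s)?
0.3918i|0⟩ + 0.9201i|1⟩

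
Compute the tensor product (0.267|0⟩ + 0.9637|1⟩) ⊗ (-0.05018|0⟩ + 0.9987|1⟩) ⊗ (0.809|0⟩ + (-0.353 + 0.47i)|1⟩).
-0.01084|000⟩ + (0.00473 - 0.006297i)|001⟩ + 0.2157|010⟩ + (-0.09413 + 0.1253i)|011⟩ - 0.03912|100⟩ + (0.01707 - 0.02273i)|101⟩ + 0.7786|110⟩ + (-0.3397 + 0.4524i)|111⟩

amp(|b₁b₂…⟩) = product of the factor amplitudes for bits b₁, b₂, …; only kets whose every factor amplitude is nonzero survive.
|000⟩: (0.267)(-0.05018)(0.809) = -0.01084
|001⟩: (0.267)(-0.05018)(-0.353 + 0.47i) = (0.00473 - 0.006297i)
|010⟩: (0.267)(0.9987)(0.809) = 0.2157
|011⟩: (0.267)(0.9987)(-0.353 + 0.47i) = (-0.09413 + 0.1253i)
|100⟩: (0.9637)(-0.05018)(0.809) = -0.03912
|101⟩: (0.9637)(-0.05018)(-0.353 + 0.47i) = (0.01707 - 0.02273i)
|110⟩: (0.9637)(0.9987)(0.809) = 0.7786
|111⟩: (0.9637)(0.9987)(-0.353 + 0.47i) = (-0.3397 + 0.4524i)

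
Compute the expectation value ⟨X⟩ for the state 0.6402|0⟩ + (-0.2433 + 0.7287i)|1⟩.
-0.3115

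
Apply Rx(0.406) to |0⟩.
0.9795|0⟩ - 0.2016i|1⟩

Rx(0.406) = [[cos(θ/2), −i·sin(θ/2)], [−i·sin(θ/2), cos(θ/2)]]; θ = 0.406, cos(θ/2) ≈ 0.979466, sin(θ/2) ≈ 0.201609.
With a = amp(|0⟩) = 1 and b = amp(|1⟩) = 0:
new amp(|0⟩) = (0.979466)·a + (-0.201609i)·b = 0.9795
new amp(|1⟩) = (-0.201609i)·a + (0.979466)·b = -0.2016i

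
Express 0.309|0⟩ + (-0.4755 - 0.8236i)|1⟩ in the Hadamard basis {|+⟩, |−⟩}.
(-0.1177 - 0.5824i)|+⟩ + (0.5547 + 0.5824i)|−⟩

With |ψ⟩ = α|0⟩ + β|1⟩, the Hadamard-basis coefficients are ⟨+|ψ⟩ = (α + β)/√2 and ⟨−|ψ⟩ = (α − β)/√2.
Here α = 0.309, β = (-0.4755 - 0.8236i): (α + β)/√2 = (-0.1177 - 0.5824i), (α − β)/√2 = (0.5547 + 0.5824i).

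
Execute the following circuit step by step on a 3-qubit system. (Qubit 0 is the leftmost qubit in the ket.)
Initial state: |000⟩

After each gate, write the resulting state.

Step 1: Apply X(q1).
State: |010⟩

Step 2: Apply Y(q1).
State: -i|000⟩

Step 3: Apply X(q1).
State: -i|010⟩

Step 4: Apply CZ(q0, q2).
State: -i|010⟩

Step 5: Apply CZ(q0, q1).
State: -i|010⟩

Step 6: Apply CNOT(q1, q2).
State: -i|011⟩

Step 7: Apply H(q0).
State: -(1/√2)i|011⟩ - (1/√2)i|111⟩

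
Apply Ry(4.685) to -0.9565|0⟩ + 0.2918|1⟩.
0.4579|0⟩ - 0.889|1⟩

Ry(4.685) = [[cos(θ/2), −sin(θ/2)], [sin(θ/2), cos(θ/2)]]; θ = 4.685, cos(θ/2) ≈ -0.697357, sin(θ/2) ≈ 0.716724.
With a = amp(|0⟩) = -0.9565 and b = amp(|1⟩) = 0.2918:
new amp(|0⟩) = (-0.697357)·a + (-0.716724)·b = 0.4579
new amp(|1⟩) = (0.716724)·a + (-0.697357)·b = -0.889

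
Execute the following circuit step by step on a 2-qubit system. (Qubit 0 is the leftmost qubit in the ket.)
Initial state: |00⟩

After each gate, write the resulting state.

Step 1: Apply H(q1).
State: 1/√2|00⟩ + 1/√2|01⟩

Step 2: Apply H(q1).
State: |00⟩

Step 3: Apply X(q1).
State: |01⟩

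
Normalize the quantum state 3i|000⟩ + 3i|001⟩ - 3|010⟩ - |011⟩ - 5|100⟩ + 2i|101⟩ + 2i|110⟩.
0.3841i|000⟩ + 0.3841i|001⟩ - 0.3841|010⟩ - 0.128|011⟩ - 0.6402|100⟩ + 0.2561i|101⟩ + 0.2561i|110⟩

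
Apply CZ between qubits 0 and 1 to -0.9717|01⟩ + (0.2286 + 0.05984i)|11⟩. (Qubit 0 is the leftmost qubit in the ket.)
-0.9717|01⟩ + (-0.2286 - 0.05984i)|11⟩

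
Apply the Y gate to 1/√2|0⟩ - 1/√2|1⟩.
(1/√2)i|0⟩ + (1/√2)i|1⟩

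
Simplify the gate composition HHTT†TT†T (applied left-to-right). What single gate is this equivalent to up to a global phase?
T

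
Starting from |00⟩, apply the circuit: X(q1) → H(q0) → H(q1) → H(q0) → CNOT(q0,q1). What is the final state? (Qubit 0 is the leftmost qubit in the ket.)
1/√2|00⟩ - 1/√2|01⟩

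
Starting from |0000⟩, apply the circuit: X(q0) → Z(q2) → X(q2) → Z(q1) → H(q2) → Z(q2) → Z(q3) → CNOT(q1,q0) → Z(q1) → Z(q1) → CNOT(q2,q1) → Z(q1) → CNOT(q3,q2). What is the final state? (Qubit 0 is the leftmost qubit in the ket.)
1/√2|1000⟩ - 1/√2|1110⟩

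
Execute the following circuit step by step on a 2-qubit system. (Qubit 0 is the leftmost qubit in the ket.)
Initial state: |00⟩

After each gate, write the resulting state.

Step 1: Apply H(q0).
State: 1/√2|00⟩ + 1/√2|10⟩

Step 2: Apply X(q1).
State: 1/√2|01⟩ + 1/√2|11⟩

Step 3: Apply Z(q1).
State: -1/√2|01⟩ - 1/√2|11⟩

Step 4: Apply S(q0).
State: -1/√2|01⟩ - (1/√2)i|11⟩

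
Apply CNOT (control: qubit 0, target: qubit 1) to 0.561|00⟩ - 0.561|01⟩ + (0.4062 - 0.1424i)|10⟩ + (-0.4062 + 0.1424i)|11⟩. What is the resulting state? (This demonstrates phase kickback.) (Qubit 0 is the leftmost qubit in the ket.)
0.561|00⟩ - 0.561|01⟩ + (-0.4062 + 0.1424i)|10⟩ + (0.4062 - 0.1424i)|11⟩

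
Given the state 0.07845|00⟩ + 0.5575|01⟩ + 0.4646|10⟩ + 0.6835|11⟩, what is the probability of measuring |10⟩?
0.2159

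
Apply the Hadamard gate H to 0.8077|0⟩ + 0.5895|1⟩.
0.988|0⟩ + 0.1543|1⟩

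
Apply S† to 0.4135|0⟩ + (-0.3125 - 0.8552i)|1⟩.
0.4135|0⟩ + (-0.8552 + 0.3125i)|1⟩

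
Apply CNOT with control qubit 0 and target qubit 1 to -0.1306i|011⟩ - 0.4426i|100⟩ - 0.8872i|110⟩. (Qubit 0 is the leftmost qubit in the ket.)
-0.1306i|011⟩ - 0.8872i|100⟩ - 0.4426i|110⟩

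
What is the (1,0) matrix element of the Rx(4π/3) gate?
-0.866i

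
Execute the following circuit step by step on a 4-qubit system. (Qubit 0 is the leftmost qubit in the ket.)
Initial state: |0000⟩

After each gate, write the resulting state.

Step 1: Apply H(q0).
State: 1/√2|0000⟩ + 1/√2|1000⟩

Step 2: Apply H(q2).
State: 1/2|0000⟩ + 1/2|0010⟩ + 1/2|1000⟩ + 1/2|1010⟩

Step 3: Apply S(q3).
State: 1/2|0000⟩ + 1/2|0010⟩ + 1/2|1000⟩ + 1/2|1010⟩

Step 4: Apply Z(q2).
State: 1/2|0000⟩ - 1/2|0010⟩ + 1/2|1000⟩ - 1/2|1010⟩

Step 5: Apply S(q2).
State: 1/2|0000⟩ - (1/2)i|0010⟩ + 1/2|1000⟩ - (1/2)i|1010⟩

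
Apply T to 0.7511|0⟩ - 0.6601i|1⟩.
0.7511|0⟩ + (0.4668 - 0.4668i)|1⟩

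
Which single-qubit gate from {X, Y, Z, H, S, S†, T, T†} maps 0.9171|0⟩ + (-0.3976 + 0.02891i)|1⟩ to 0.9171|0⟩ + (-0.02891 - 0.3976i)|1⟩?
S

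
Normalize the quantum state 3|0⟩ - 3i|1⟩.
1/√2|0⟩ - (1/√2)i|1⟩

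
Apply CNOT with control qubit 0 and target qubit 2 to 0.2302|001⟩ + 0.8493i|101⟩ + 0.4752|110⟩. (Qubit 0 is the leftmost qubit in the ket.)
0.2302|001⟩ + 0.8493i|100⟩ + 0.4752|111⟩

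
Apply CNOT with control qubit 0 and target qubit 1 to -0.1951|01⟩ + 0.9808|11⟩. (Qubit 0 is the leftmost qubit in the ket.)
-0.1951|01⟩ + 0.9808|10⟩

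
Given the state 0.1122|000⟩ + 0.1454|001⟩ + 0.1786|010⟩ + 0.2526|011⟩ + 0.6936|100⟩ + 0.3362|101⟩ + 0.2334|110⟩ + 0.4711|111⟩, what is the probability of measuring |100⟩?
0.4811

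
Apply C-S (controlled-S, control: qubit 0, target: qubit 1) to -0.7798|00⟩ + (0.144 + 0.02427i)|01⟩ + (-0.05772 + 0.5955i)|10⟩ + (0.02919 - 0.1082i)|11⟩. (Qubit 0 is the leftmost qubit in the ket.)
-0.7798|00⟩ + (0.144 + 0.02427i)|01⟩ + (-0.05772 + 0.5955i)|10⟩ + (0.1082 + 0.02919i)|11⟩

C-S leaves the control-|0⟩ kets |00⟩, |01⟩ unchanged and applies S to qubit 1 on the control-|1⟩ pair (|10⟩, |11⟩).
S = [[1, 0], [0, i]].
With a = amp(|10⟩) = (-0.05772 + 0.5955i) and b = amp(|11⟩) = (0.02919 - 0.1082i):
new amp(|10⟩) = (1)·a = (-0.05772 + 0.5955i)
new amp(|11⟩) = (i)·b = (0.1082 + 0.02919i)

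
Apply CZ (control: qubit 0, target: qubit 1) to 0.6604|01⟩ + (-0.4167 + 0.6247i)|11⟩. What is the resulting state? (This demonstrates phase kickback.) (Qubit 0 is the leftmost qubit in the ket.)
0.6604|01⟩ + (0.4167 - 0.6247i)|11⟩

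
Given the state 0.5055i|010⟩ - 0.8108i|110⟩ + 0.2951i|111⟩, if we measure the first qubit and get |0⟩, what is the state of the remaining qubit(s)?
i|10⟩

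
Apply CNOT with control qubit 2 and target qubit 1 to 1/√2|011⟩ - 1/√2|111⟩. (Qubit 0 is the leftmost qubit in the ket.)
1/√2|001⟩ - 1/√2|101⟩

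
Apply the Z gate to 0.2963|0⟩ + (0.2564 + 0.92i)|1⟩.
0.2963|0⟩ + (-0.2564 - 0.92i)|1⟩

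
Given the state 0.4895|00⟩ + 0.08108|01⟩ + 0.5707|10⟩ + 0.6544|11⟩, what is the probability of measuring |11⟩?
0.4282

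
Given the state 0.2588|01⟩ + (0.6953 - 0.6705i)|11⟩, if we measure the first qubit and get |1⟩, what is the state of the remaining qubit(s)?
(0.7198 - 0.6942i)|1⟩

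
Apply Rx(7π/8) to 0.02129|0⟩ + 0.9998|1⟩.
(0.004153 - 0.9806i)|0⟩ + (0.1951 - 0.02088i)|1⟩

Rx(7π/8) = [[cos(θ/2), −i·sin(θ/2)], [−i·sin(θ/2), cos(θ/2)]]; θ = 7π/8, cos(θ/2) ≈ 0.19509, sin(θ/2) ≈ 0.980785.
With a = amp(|0⟩) = 0.02129 and b = amp(|1⟩) = 0.9998:
new amp(|0⟩) = (0.19509)·a + (-0.980785i)·b = (0.004153 - 0.9806i)
new amp(|1⟩) = (-0.980785i)·a + (0.19509)·b = (0.1951 - 0.02088i)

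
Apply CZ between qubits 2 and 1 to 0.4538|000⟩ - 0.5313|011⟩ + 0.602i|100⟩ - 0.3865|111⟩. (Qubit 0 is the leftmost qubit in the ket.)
0.4538|000⟩ + 0.5313|011⟩ + 0.602i|100⟩ + 0.3865|111⟩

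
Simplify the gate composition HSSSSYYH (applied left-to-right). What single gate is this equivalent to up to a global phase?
I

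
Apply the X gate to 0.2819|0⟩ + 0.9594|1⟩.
0.9594|0⟩ + 0.2819|1⟩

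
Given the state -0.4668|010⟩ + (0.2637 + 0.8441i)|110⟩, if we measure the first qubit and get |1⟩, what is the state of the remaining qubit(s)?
(0.2982 + 0.9545i)|10⟩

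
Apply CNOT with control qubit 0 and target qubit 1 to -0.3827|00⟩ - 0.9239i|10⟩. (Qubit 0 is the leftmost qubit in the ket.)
-0.3827|00⟩ - 0.9239i|11⟩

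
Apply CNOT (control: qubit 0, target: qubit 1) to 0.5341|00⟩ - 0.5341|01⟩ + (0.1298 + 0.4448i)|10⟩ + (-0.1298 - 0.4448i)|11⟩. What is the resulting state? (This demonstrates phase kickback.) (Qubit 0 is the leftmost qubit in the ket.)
0.5341|00⟩ - 0.5341|01⟩ + (-0.1298 - 0.4448i)|10⟩ + (0.1298 + 0.4448i)|11⟩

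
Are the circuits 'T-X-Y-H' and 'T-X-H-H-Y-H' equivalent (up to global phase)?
Yes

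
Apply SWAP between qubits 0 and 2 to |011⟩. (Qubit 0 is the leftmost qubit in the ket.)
|110⟩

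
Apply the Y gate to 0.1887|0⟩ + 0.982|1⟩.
-0.982i|0⟩ + 0.1887i|1⟩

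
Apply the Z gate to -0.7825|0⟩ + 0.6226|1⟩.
-0.7825|0⟩ - 0.6226|1⟩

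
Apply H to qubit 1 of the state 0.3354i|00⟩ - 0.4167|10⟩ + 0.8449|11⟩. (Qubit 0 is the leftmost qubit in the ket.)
0.2372i|00⟩ + 0.2372i|01⟩ + 0.3028|10⟩ - 0.8921|11⟩

H on qubit 1 mixes each pair of kets that differ only in qubit 1: amplitudes (a, b) of (|…0…⟩, |…1…⟩) become ((a + b)/√2, (a − b)/√2). Kets absent from the input have amplitude 0.
(|00⟩, |01⟩): (a, b) = (0.3354i, 0) → (0.2372i, 0.2372i)
(|10⟩, |11⟩): (a, b) = (-0.4167, 0.8449) → (0.3028, -0.8921)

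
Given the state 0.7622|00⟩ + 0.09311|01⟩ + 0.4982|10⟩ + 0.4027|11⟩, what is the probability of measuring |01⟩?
0.008669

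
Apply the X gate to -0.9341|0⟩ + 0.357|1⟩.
0.357|0⟩ - 0.9341|1⟩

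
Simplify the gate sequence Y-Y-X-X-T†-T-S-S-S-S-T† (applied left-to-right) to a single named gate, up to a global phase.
T†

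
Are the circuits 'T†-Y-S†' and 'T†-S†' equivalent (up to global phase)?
No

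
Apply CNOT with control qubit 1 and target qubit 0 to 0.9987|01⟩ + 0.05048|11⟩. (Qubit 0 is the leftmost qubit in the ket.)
0.05048|01⟩ + 0.9987|11⟩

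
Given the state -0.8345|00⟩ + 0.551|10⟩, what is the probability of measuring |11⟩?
0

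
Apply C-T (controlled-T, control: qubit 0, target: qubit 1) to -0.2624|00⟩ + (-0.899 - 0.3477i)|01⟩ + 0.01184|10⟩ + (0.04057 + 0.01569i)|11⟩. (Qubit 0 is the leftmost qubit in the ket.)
-0.2624|00⟩ + (-0.899 - 0.3477i)|01⟩ + 0.01184|10⟩ + (0.01759 + 0.03978i)|11⟩

C-T leaves the control-|0⟩ kets |00⟩, |01⟩ unchanged and applies T to qubit 1 on the control-|1⟩ pair (|10⟩, |11⟩).
T = [[1, 0], [0, (1/√2 + (1/√2)i)]].
With a = amp(|10⟩) = 0.01184 and b = amp(|11⟩) = (0.04057 + 0.01569i):
new amp(|10⟩) = (1)·a = 0.01184
new amp(|11⟩) = (1/√2 + (1/√2)i)·b = (0.01759 + 0.03978i)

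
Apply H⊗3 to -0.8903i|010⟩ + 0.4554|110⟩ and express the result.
(0.161 - 0.3148i)|000⟩ + (0.161 - 0.3148i)|001⟩ + (-0.161 + 0.3148i)|010⟩ + (-0.161 + 0.3148i)|011⟩ + (-0.161 - 0.3148i)|100⟩ + (-0.161 - 0.3148i)|101⟩ + (0.161 + 0.3148i)|110⟩ + (0.161 + 0.3148i)|111⟩

H⊗3 gives amp(|y⟩) = (1/2√2) Σ_x (−1)^(x·y) amp(|x⟩), where x·y is the number of positions in which both x and y have a 1.
|000⟩: (-0.8903i + 0.4554)/(2√2) = (0.161 - 0.3148i)
|001⟩: (-0.8903i + 0.4554)/(2√2) = (0.161 - 0.3148i)
|010⟩: (0.8903i - 0.4554)/(2√2) = (-0.161 + 0.3148i)
|011⟩: (0.8903i - 0.4554)/(2√2) = (-0.161 + 0.3148i)
|100⟩: (-0.8903i - 0.4554)/(2√2) = (-0.161 - 0.3148i)
|101⟩: (-0.8903i - 0.4554)/(2√2) = (-0.161 - 0.3148i)
|110⟩: (0.8903i + 0.4554)/(2√2) = (0.161 + 0.3148i)
|111⟩: (0.8903i + 0.4554)/(2√2) = (0.161 + 0.3148i)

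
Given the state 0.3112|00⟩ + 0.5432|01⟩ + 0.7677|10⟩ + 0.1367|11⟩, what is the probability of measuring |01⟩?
0.2951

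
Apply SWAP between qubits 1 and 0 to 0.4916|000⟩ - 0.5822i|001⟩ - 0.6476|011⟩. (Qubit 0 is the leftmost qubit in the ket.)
0.4916|000⟩ - 0.5822i|001⟩ - 0.6476|101⟩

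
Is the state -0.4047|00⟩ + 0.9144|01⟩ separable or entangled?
Separable

Writing the state as a|00⟩ + b|01⟩ + c|10⟩ + d|11⟩, it is a product state iff ad − bc = 0.
Here (a, b, c, d) = (-0.4047, 0.9144, 0, 0): ad − bc = (-0.4047)(0) − (0.9144)(0) = 0, so the state is separable.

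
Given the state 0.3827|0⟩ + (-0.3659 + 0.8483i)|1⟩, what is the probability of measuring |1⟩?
0.8535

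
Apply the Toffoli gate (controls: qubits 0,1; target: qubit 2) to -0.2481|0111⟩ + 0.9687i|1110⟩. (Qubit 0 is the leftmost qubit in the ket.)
-0.2481|0111⟩ + 0.9687i|1100⟩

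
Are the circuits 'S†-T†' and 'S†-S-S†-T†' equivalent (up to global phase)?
Yes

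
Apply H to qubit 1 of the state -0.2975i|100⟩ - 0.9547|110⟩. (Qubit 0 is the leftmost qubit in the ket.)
(-0.6751 - 0.2104i)|100⟩ + (0.6751 - 0.2104i)|110⟩

H on qubit 1 mixes each pair of kets that differ only in qubit 1: amplitudes (a, b) of (|…0…⟩, |…1…⟩) become ((a + b)/√2, (a − b)/√2). Kets absent from the input have amplitude 0.
(|100⟩, |110⟩): (a, b) = (-0.2975i, -0.9547) → ((-0.6751 - 0.2104i), (0.6751 - 0.2104i))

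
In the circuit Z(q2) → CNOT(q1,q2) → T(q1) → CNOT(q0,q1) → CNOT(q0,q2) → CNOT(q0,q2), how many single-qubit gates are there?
2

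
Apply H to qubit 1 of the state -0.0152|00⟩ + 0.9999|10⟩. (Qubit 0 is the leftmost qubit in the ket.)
-0.01075|00⟩ - 0.01075|01⟩ + 0.707|10⟩ + 0.707|11⟩

H on qubit 1 mixes each pair of kets that differ only in qubit 1: amplitudes (a, b) of (|…0…⟩, |…1…⟩) become ((a + b)/√2, (a − b)/√2). Kets absent from the input have amplitude 0.
(|00⟩, |01⟩): (a, b) = (-0.0152, 0) → (-0.01075, -0.01075)
(|10⟩, |11⟩): (a, b) = (0.9999, 0) → (0.707, 0.707)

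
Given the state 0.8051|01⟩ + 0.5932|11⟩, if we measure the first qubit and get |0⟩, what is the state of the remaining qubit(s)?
|1⟩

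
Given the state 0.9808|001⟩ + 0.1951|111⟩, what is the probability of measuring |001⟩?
0.962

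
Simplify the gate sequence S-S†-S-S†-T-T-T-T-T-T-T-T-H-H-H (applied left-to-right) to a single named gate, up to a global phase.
H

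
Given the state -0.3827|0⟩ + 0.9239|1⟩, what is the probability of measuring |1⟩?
0.8536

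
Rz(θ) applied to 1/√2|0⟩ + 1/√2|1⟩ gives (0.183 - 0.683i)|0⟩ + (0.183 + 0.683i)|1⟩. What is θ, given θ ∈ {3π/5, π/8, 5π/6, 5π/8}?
5π/6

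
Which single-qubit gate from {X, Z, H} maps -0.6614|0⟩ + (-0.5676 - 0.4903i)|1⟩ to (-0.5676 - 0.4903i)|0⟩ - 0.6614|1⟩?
X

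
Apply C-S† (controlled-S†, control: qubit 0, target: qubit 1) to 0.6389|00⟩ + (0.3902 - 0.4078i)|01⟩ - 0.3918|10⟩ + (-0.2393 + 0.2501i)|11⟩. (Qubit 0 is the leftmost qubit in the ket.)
0.6389|00⟩ + (0.3902 - 0.4078i)|01⟩ - 0.3918|10⟩ + (0.2501 + 0.2393i)|11⟩

C-S† leaves the control-|0⟩ kets |00⟩, |01⟩ unchanged and applies S† to qubit 1 on the control-|1⟩ pair (|10⟩, |11⟩).
S† = [[1, 0], [0, -i]].
With a = amp(|10⟩) = -0.3918 and b = amp(|11⟩) = (-0.2393 + 0.2501i):
new amp(|10⟩) = (1)·a = -0.3918
new amp(|11⟩) = (-i)·b = (0.2501 + 0.2393i)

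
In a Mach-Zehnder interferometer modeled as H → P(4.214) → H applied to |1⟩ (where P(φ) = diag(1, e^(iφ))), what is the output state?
(0.739 + 0.4392i)|0⟩ + (0.261 - 0.4392i)|1⟩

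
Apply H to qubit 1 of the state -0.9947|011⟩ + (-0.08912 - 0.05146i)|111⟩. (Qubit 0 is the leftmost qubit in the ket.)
-0.7034|001⟩ + 0.7034|011⟩ + (-0.06302 - 0.03639i)|101⟩ + (0.06302 + 0.03639i)|111⟩

H on qubit 1 mixes each pair of kets that differ only in qubit 1: amplitudes (a, b) of (|…0…⟩, |…1…⟩) become ((a + b)/√2, (a − b)/√2). Kets absent from the input have amplitude 0.
(|001⟩, |011⟩): (a, b) = (0, -0.9947) → (-0.7034, 0.7034)
(|101⟩, |111⟩): (a, b) = (0, (-0.08912 - 0.05146i)) → ((-0.06302 - 0.03639i), (0.06302 + 0.03639i))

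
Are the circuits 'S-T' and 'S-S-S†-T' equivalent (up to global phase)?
Yes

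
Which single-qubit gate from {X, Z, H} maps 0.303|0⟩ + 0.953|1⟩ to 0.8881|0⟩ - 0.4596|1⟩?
H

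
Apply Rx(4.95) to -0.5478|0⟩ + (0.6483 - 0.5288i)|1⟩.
(0.1036 - 0.4009i)|0⟩ + (-0.5095 + 0.7543i)|1⟩

Rx(4.95) = [[cos(θ/2), −i·sin(θ/2)], [−i·sin(θ/2), cos(θ/2)]]; θ = 4.95, cos(θ/2) ≈ -0.785933, sin(θ/2) ≈ 0.618312.
With a = amp(|0⟩) = -0.5478 and b = amp(|1⟩) = (0.6483 - 0.5288i):
new amp(|0⟩) = (-0.785933)·a + (-0.618312i)·b = (0.1036 - 0.4009i)
new amp(|1⟩) = (-0.618312i)·a + (-0.785933)·b = (-0.5095 + 0.7543i)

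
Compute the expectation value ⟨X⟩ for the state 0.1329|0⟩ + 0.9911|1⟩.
0.2634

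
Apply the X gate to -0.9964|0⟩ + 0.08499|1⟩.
0.08499|0⟩ - 0.9964|1⟩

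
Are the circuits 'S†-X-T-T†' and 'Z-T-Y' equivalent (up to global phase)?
No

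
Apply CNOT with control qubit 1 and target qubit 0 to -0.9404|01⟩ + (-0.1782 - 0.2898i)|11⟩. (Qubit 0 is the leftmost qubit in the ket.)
(-0.1782 - 0.2898i)|01⟩ - 0.9404|11⟩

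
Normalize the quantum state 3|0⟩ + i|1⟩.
0.9487|0⟩ + 0.3162i|1⟩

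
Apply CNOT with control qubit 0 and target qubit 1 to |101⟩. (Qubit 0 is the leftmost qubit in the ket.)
|111⟩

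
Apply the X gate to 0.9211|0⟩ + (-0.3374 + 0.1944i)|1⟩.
(-0.3374 + 0.1944i)|0⟩ + 0.9211|1⟩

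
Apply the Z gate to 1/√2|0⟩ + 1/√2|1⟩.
1/√2|0⟩ - 1/√2|1⟩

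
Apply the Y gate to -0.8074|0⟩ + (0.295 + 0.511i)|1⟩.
(0.511 - 0.295i)|0⟩ - 0.8074i|1⟩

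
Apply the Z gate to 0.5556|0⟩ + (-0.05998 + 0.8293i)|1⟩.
0.5556|0⟩ + (0.05998 - 0.8293i)|1⟩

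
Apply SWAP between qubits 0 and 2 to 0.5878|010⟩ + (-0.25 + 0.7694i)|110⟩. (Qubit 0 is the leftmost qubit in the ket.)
0.5878|010⟩ + (-0.25 + 0.7694i)|011⟩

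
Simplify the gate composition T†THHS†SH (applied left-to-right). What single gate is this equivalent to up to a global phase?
H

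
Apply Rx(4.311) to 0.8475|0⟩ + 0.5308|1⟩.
(-0.4678 - 0.4426i)|0⟩ + (-0.293 - 0.7067i)|1⟩

Rx(4.311) = [[cos(θ/2), −i·sin(θ/2)], [−i·sin(θ/2), cos(θ/2)]]; θ = 4.311, cos(θ/2) ≈ -0.551952, sin(θ/2) ≈ 0.833876.
With a = amp(|0⟩) = 0.8475 and b = amp(|1⟩) = 0.5308:
new amp(|0⟩) = (-0.551952)·a + (-0.833876i)·b = (-0.4678 - 0.4426i)
new amp(|1⟩) = (-0.833876i)·a + (-0.551952)·b = (-0.293 - 0.7067i)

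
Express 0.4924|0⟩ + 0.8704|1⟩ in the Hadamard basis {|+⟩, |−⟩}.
0.9636|+⟩ - 0.2673|−⟩

With |ψ⟩ = α|0⟩ + β|1⟩, the Hadamard-basis coefficients are ⟨+|ψ⟩ = (α + β)/√2 and ⟨−|ψ⟩ = (α − β)/√2.
Here α = 0.4924, β = 0.8704: (α + β)/√2 = 0.9636, (α − β)/√2 = -0.2673.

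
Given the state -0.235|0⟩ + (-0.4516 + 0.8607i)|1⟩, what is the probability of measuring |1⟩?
0.9447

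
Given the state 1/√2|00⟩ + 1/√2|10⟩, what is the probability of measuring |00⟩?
1/2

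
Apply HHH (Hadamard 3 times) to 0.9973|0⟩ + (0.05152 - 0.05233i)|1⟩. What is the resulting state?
(0.7416 - 0.037i)|0⟩ + (0.6688 + 0.037i)|1⟩

H² = I, so H^3 = H: a single Hadamard. With (a, b) = (0.9973, (0.05152 - 0.05233i)), H gives ((a + b)/√2, (a − b)/√2) = ((0.7416 - 0.037i), (0.6688 + 0.037i)).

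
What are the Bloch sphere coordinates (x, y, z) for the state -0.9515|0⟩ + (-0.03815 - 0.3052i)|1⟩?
(0.0726, 0.5808, 0.8107)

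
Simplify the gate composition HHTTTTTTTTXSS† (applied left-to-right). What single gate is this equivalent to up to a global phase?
X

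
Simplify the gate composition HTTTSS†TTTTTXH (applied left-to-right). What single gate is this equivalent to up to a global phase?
Z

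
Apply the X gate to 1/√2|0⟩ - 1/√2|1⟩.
-1/√2|0⟩ + 1/√2|1⟩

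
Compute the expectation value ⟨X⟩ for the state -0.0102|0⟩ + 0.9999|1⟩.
-0.0204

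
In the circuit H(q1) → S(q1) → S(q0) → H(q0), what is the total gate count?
4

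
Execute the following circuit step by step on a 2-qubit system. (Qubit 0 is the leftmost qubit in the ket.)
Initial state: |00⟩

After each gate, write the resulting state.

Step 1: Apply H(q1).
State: 1/√2|00⟩ + 1/√2|01⟩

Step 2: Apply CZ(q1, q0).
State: 1/√2|00⟩ + 1/√2|01⟩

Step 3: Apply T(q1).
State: 1/√2|00⟩ + (1/2 + (1/2)i)|01⟩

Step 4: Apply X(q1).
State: (1/2 + (1/2)i)|00⟩ + 1/√2|01⟩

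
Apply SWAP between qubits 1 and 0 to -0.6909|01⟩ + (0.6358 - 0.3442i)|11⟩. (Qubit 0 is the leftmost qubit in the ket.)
-0.6909|10⟩ + (0.6358 - 0.3442i)|11⟩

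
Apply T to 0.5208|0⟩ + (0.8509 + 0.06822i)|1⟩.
0.5208|0⟩ + (0.5534 + 0.6499i)|1⟩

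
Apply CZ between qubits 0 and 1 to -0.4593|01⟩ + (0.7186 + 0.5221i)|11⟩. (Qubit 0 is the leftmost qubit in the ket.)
-0.4593|01⟩ + (-0.7186 - 0.5221i)|11⟩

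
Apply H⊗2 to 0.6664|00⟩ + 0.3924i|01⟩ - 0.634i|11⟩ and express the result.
(0.3332 - 0.1208i)|00⟩ + (0.3332 + 0.1208i)|01⟩ + (0.3332 + 0.5132i)|10⟩ + (0.3332 - 0.5132i)|11⟩

H⊗2 gives amp(|y⟩) = (1/2) Σ_x (−1)^(x·y) amp(|x⟩), where x·y is the number of positions in which both x and y have a 1.
|00⟩: (0.6664 + 0.3924i - 0.634i)/2 = (0.3332 - 0.1208i)
|01⟩: (0.6664 - 0.3924i + 0.634i)/2 = (0.3332 + 0.1208i)
|10⟩: (0.6664 + 0.3924i + 0.634i)/2 = (0.3332 + 0.5132i)
|11⟩: (0.6664 - 0.3924i - 0.634i)/2 = (0.3332 - 0.5132i)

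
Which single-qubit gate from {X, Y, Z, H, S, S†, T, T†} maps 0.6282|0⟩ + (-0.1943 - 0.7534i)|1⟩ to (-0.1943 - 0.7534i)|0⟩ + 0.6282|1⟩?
X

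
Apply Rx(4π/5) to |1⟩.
-0.9511i|0⟩ + 0.309|1⟩

Rx(4π/5) = [[cos(θ/2), −i·sin(θ/2)], [−i·sin(θ/2), cos(θ/2)]]; θ = 4π/5, cos(θ/2) ≈ 0.309017, sin(θ/2) ≈ 0.951057.
With a = amp(|0⟩) = 0 and b = amp(|1⟩) = 1:
new amp(|0⟩) = (0.309017)·a + (-0.951057i)·b = -0.9511i
new amp(|1⟩) = (-0.951057i)·a + (0.309017)·b = 0.309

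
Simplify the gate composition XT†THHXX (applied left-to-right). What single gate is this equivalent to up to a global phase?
X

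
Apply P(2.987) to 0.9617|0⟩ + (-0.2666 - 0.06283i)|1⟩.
0.9617|0⟩ + (0.2731 + 0.02103i)|1⟩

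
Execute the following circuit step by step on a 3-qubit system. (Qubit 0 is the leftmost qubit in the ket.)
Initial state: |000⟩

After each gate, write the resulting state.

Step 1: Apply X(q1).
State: |010⟩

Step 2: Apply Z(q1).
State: -|010⟩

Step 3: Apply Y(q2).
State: -i|011⟩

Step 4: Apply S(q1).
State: |011⟩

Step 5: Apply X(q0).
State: |111⟩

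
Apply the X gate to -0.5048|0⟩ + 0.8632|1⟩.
0.8632|0⟩ - 0.5048|1⟩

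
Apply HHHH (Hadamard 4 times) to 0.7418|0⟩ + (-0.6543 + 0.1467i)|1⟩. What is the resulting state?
0.7418|0⟩ + (-0.6543 + 0.1467i)|1⟩

H² = I, so an even number of Hadamards cancels: H^4 = I and the state is unchanged.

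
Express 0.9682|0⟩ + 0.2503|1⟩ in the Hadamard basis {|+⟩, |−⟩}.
0.8616|+⟩ + 0.5076|−⟩

With |ψ⟩ = α|0⟩ + β|1⟩, the Hadamard-basis coefficients are ⟨+|ψ⟩ = (α + β)/√2 and ⟨−|ψ⟩ = (α − β)/√2.
Here α = 0.9682, β = 0.2503: (α + β)/√2 = 0.8616, (α − β)/√2 = 0.5076.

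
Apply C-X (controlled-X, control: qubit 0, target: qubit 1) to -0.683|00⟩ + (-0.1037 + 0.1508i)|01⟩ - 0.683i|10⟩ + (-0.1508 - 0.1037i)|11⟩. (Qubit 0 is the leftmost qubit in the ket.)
-0.683|00⟩ + (-0.1037 + 0.1508i)|01⟩ + (-0.1508 - 0.1037i)|10⟩ - 0.683i|11⟩

C-X leaves the control-|0⟩ kets |00⟩, |01⟩ unchanged and applies X to qubit 1 on the control-|1⟩ pair (|10⟩, |11⟩).
X = [[0, 1], [1, 0]].
With a = amp(|10⟩) = -0.683i and b = amp(|11⟩) = (-0.1508 - 0.1037i):
new amp(|10⟩) = (1)·b = (-0.1508 - 0.1037i)
new amp(|11⟩) = (1)·a = -0.683i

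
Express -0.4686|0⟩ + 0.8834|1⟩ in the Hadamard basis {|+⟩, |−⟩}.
0.2933|+⟩ - 0.956|−⟩

With |ψ⟩ = α|0⟩ + β|1⟩, the Hadamard-basis coefficients are ⟨+|ψ⟩ = (α + β)/√2 and ⟨−|ψ⟩ = (α − β)/√2.
Here α = -0.4686, β = 0.8834: (α + β)/√2 = 0.2933, (α − β)/√2 = -0.956.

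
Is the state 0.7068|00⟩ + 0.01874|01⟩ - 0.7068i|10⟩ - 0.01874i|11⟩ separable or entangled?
Separable

Writing the state as a|00⟩ + b|01⟩ + c|10⟩ + d|11⟩, it is a product state iff ad − bc = 0.
Here (a, b, c, d) = (0.7068, 0.01874, -0.7068i, -0.01874i): ad − bc = (0.7068)(-0.01874i) − (0.01874)(-0.7068i) = 0, so the state is separable.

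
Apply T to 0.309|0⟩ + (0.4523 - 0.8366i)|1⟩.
0.309|0⟩ + (0.9114 - 0.2717i)|1⟩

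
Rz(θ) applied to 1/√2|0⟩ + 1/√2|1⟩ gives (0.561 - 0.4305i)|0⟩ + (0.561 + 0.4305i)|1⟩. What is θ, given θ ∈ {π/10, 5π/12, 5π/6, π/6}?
5π/12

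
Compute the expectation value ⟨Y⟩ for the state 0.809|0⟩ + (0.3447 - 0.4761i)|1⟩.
-0.7703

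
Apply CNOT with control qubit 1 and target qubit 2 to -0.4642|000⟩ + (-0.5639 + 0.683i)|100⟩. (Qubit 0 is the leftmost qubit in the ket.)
-0.4642|000⟩ + (-0.5639 + 0.683i)|100⟩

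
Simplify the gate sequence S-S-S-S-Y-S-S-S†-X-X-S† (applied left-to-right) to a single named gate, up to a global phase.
Y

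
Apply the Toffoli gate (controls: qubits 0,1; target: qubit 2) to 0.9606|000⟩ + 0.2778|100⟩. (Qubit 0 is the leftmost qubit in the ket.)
0.9606|000⟩ + 0.2778|100⟩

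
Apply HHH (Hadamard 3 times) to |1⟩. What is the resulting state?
1/√2|0⟩ - 1/√2|1⟩

H² = I, so H^3 = H: a single Hadamard. With (a, b) = (0, 1), H gives ((a + b)/√2, (a − b)/√2) = (1/√2, -1/√2).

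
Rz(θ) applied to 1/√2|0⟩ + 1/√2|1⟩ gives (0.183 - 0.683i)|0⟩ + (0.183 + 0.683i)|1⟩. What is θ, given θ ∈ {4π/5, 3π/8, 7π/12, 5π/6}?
5π/6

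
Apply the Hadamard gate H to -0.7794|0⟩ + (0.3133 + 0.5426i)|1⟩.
(-0.3296 + 0.3837i)|0⟩ + (-0.7727 - 0.3837i)|1⟩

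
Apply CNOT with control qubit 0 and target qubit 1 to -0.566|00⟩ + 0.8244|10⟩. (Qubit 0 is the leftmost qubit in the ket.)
-0.566|00⟩ + 0.8244|11⟩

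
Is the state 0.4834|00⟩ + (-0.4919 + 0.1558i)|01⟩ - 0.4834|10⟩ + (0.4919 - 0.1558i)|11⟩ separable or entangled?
Separable

Writing the state as a|00⟩ + b|01⟩ + c|10⟩ + d|11⟩, it is a product state iff ad − bc = 0.
Here (a, b, c, d) = (0.4834, (-0.4919 + 0.1558i), -0.4834, (0.4919 - 0.1558i)): ad − bc = (0.4834)(0.4919 - 0.1558i) − (-0.4919 + 0.1558i)(-0.4834) = 0, so the state is separable.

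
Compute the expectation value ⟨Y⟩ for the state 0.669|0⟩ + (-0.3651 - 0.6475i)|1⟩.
-0.8664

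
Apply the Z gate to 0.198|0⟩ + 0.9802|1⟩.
0.198|0⟩ - 0.9802|1⟩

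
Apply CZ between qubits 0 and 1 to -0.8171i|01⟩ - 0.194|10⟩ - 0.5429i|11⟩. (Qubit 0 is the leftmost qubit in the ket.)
-0.8171i|01⟩ - 0.194|10⟩ + 0.5429i|11⟩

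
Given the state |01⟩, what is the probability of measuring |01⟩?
1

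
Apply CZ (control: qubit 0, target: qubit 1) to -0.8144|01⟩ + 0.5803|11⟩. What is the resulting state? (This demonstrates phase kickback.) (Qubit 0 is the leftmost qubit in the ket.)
-0.8144|01⟩ - 0.5803|11⟩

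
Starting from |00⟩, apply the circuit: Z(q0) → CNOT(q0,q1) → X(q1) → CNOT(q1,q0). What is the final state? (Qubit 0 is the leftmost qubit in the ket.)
|11⟩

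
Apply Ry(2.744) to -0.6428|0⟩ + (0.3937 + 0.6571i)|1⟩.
(-0.5129 - 0.6442i)|0⟩ + (-0.5524 + 0.1298i)|1⟩

Ry(2.744) = [[cos(θ/2), −sin(θ/2)], [sin(θ/2), cos(θ/2)]]; θ = 2.744, cos(θ/2) ≈ 0.19749, sin(θ/2) ≈ 0.980305.
With a = amp(|0⟩) = -0.6428 and b = amp(|1⟩) = (0.3937 + 0.6571i):
new amp(|0⟩) = (0.19749)·a + (-0.980305)·b = (-0.5129 - 0.6442i)
new amp(|1⟩) = (0.980305)·a + (0.19749)·b = (-0.5524 + 0.1298i)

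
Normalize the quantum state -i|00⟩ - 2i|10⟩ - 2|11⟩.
-0.3333i|00⟩ - 0.6667i|10⟩ - 0.6667|11⟩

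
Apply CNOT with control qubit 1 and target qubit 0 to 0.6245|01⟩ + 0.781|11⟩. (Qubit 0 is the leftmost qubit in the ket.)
0.781|01⟩ + 0.6245|11⟩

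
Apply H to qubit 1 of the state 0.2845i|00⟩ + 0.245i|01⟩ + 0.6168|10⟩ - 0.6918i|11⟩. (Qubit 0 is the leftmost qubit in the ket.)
0.3744i|00⟩ + 0.02793i|01⟩ + (0.4361 - 0.4892i)|10⟩ + (0.4361 + 0.4892i)|11⟩

H on qubit 1 mixes each pair of kets that differ only in qubit 1: amplitudes (a, b) of (|…0…⟩, |…1…⟩) become ((a + b)/√2, (a − b)/√2). Kets absent from the input have amplitude 0.
(|00⟩, |01⟩): (a, b) = (0.2845i, 0.245i) → (0.3744i, 0.02793i)
(|10⟩, |11⟩): (a, b) = (0.6168, -0.6918i) → ((0.4361 - 0.4892i), (0.4361 + 0.4892i))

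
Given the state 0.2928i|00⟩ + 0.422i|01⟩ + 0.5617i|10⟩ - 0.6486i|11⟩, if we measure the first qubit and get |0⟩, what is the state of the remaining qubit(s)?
0.5701i|0⟩ + 0.8216i|1⟩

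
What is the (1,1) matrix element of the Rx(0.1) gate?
0.9988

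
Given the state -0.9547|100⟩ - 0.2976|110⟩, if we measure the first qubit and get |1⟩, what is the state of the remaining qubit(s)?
-0.9547|00⟩ - 0.2976|10⟩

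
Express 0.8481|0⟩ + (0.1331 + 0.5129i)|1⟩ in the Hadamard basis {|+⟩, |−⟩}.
(0.6938 + 0.3627i)|+⟩ + (0.5056 - 0.3627i)|−⟩

With |ψ⟩ = α|0⟩ + β|1⟩, the Hadamard-basis coefficients are ⟨+|ψ⟩ = (α + β)/√2 and ⟨−|ψ⟩ = (α − β)/√2.
Here α = 0.8481, β = (0.1331 + 0.5129i): (α + β)/√2 = (0.6938 + 0.3627i), (α − β)/√2 = (0.5056 - 0.3627i).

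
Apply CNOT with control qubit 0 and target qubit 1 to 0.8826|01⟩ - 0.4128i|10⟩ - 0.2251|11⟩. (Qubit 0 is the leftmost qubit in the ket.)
0.8826|01⟩ - 0.2251|10⟩ - 0.4128i|11⟩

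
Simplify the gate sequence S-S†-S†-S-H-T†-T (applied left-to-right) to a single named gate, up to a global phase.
H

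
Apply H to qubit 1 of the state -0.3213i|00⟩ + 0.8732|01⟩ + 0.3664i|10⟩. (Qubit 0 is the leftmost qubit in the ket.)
(0.6174 - 0.2272i)|00⟩ + (-0.6174 - 0.2272i)|01⟩ + 0.2591i|10⟩ + 0.2591i|11⟩

H on qubit 1 mixes each pair of kets that differ only in qubit 1: amplitudes (a, b) of (|…0…⟩, |…1…⟩) become ((a + b)/√2, (a − b)/√2). Kets absent from the input have amplitude 0.
(|00⟩, |01⟩): (a, b) = (-0.3213i, 0.8732) → ((0.6174 - 0.2272i), (-0.6174 - 0.2272i))
(|10⟩, |11⟩): (a, b) = (0.3664i, 0) → (0.2591i, 0.2591i)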